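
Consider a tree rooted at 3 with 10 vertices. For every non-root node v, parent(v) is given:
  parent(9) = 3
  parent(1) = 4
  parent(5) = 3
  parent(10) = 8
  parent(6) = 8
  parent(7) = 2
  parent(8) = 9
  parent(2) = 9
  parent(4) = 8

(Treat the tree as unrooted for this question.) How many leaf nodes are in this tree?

5

Degree-1 nodes: 1, 5, 6, 7, 10 — 5 of them.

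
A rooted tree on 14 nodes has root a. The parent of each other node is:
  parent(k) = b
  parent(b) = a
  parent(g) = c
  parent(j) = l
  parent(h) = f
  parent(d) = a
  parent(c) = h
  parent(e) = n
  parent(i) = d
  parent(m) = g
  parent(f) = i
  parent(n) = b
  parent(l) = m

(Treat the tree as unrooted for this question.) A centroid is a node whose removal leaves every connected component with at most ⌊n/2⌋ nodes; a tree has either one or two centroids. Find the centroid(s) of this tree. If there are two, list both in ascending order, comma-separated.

Delete i: the remaining components have sizes 7, 6. Max 7 ≤ 7, so i is a centroid.
f is adjacent to i and is also a centroid (the largest component after removing it is likewise 7).

f, i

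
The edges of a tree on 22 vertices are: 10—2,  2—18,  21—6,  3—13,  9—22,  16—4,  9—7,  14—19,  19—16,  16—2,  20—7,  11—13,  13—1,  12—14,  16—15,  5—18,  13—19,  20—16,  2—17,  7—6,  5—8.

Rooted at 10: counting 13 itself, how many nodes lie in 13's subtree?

4

The subtree rooted at 13 contains: 13, 3, 11, 1 — 4 nodes.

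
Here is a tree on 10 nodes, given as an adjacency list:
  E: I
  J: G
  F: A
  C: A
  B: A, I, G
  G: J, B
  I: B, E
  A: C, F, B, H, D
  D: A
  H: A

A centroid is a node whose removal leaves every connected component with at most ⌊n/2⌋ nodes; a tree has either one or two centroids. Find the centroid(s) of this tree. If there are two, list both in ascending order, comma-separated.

Removing A splits the tree into components of sizes 5, 1, 1, 1, 1; the largest is 5 ≤ ⌊10/2⌋ = 5.
B is adjacent to A and is also a centroid (the largest component after removing it is likewise 5).

A, B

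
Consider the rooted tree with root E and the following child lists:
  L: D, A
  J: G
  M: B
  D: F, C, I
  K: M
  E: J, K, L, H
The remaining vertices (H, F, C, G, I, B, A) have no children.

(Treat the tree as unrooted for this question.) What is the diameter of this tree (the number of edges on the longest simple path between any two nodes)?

6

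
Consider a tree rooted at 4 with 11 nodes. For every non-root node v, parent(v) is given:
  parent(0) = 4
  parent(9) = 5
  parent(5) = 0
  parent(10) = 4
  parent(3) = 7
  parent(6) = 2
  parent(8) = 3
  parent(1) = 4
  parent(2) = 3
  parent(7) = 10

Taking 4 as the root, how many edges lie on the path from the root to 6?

5

Climbing from 6 to the root: 6 – 2 – 3 – 7 – 10 – 4. That's 5 steps.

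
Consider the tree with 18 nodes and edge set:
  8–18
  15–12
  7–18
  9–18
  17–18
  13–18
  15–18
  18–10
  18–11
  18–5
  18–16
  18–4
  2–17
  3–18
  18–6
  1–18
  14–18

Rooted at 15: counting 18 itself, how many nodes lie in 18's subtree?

16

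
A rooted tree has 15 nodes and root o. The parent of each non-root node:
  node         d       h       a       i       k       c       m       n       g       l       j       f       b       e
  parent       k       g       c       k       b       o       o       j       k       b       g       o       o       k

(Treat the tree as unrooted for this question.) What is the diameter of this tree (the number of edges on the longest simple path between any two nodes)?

7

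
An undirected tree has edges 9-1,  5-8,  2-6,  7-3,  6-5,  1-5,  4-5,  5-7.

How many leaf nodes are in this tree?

5

Exactly 5 nodes have a single neighbour: 2, 3, 4, 8, 9.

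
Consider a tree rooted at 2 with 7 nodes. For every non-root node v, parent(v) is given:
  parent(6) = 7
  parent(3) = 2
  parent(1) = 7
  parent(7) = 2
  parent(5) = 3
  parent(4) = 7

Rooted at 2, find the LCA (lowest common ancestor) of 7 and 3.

7's ancestor chain is 7, 2 and 3's is 3, 2; they first meet at 2.

2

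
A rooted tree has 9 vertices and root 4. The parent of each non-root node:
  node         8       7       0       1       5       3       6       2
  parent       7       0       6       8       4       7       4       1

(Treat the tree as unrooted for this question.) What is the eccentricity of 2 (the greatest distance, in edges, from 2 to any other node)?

7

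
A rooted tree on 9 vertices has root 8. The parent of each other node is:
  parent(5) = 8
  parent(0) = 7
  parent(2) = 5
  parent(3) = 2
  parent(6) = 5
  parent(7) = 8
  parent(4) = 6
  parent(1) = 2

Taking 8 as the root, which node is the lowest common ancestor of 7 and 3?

8

Path 7→root: 7 8; path 3→root: 3 2 5 8.
First common node: 8.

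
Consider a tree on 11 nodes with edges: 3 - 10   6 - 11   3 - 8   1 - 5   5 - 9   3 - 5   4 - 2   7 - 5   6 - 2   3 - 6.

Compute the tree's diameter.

Starting from 9, a farthest node is 4 at distance 5.
One longest path: 9–5–3–6–2–4.
So the diameter is 5.

5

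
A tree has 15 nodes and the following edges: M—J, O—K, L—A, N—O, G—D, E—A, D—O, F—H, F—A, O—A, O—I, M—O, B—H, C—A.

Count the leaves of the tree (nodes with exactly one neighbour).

9

The leaves are B, C, E, G, I, J, K, L, N.
That is 9 leaves.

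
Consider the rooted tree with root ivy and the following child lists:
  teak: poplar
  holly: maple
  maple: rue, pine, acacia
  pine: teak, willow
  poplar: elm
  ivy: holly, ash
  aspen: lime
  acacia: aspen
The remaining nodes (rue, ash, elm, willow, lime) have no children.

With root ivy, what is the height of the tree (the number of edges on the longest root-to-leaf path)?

The longest root-to-leaf path is ivy → holly → maple → pine → teak → poplar → elm (6 edges).

6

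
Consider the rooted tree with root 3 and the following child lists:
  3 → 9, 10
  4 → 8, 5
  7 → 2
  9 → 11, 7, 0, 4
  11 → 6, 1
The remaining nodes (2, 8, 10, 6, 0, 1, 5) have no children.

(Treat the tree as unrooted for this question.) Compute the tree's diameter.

BFS from 2 reaches 8 last, at distance 4; BFS from 8 confirms no node is farther.
Path: 2 - 7 - 9 - 4 - 8.

4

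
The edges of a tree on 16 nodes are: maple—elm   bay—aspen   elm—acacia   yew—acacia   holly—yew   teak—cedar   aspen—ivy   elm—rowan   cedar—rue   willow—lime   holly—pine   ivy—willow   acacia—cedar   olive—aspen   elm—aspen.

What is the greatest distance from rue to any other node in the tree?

Distances from rue peak at 7, attained at lime.
rue-cedar-acacia-elm-aspen-ivy-willow-lime

7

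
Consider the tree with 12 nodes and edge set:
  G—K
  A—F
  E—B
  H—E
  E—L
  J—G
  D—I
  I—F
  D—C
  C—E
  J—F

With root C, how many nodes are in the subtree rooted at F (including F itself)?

The subtree rooted at F contains: F, A, J, G, K — 5 nodes.

5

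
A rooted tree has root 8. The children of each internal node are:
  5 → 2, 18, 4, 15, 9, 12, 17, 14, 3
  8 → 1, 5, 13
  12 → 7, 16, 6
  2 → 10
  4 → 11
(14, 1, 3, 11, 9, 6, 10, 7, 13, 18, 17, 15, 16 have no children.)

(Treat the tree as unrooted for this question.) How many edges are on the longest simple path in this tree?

4

BFS from 7 reaches 11 last, at distance 4; BFS from 11 confirms no node is farther.
Path: 7 – 12 – 5 – 4 – 11.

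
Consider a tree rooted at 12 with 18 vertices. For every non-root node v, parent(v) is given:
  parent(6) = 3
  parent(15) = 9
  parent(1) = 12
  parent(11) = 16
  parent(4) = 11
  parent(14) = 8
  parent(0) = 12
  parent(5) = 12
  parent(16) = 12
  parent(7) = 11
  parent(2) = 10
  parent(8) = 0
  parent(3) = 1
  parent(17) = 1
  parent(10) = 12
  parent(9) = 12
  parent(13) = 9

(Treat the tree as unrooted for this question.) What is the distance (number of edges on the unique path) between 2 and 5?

The path is 2 - 10 - 12 - 5, which has 3 edges.

3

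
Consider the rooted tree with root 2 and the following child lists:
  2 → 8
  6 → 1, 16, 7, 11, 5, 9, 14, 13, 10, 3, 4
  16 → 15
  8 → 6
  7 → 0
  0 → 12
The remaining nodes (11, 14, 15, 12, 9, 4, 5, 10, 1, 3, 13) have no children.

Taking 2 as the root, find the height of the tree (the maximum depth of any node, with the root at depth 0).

5

12 sits deepest: 2 – 8 – 6 – 7 – 0 – 12 — 5 edges from the root.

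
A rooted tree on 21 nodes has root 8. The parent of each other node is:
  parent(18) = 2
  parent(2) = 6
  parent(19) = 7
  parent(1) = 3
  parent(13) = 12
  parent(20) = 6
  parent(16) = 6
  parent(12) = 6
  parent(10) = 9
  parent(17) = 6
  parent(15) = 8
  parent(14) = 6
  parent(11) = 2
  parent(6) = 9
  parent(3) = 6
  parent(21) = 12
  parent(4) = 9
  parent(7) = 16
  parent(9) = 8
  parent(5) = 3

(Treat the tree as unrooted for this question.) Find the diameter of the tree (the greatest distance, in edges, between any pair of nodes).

6

Starting from 19, a farthest node is 15 at distance 6.
One longest path: 19-7-16-6-9-8-15.
So the diameter is 6.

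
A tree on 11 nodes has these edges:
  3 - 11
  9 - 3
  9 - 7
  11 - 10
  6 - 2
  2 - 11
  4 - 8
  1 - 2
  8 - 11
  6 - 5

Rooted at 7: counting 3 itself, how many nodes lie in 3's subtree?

9

Descendants of 3 (including itself): 3, 11, 2, 8, 10, 6, 1, 4, 5. That's 9.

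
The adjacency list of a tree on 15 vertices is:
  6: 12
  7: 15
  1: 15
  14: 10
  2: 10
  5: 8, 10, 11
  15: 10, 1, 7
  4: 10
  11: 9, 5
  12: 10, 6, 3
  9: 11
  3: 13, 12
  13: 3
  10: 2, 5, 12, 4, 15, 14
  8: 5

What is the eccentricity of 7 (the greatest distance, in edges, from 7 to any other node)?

Distances from 7 peak at 5, attained at 13 (9 also at distance 5).
7-15-10-12-3-13

5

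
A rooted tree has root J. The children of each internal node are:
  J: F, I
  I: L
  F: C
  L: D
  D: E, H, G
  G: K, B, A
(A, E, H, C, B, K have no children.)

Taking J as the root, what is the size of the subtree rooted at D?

D's subtree: {D, G, H, E, K, A, B}, size 7.

7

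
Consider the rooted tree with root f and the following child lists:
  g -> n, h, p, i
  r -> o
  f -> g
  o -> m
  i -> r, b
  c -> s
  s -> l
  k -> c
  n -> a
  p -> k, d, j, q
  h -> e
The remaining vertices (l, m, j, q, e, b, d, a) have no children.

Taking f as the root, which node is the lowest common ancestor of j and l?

p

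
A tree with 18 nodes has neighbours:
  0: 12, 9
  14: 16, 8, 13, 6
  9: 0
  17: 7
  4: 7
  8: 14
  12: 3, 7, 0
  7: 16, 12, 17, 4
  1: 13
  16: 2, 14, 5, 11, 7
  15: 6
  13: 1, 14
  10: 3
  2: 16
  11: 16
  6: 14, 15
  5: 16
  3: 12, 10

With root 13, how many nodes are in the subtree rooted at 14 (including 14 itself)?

The subtree rooted at 14 contains: 14, 16, 6, 8, 7, 11, 5, 2, 15, 12, 4, 17, 3, 0, 10, 9 — 16 nodes.

16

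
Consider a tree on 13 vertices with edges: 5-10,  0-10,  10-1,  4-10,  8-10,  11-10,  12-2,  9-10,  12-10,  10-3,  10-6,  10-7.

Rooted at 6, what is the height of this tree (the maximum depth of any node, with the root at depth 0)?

2 sits deepest: 6–10–12–2 — 3 edges from the root.

3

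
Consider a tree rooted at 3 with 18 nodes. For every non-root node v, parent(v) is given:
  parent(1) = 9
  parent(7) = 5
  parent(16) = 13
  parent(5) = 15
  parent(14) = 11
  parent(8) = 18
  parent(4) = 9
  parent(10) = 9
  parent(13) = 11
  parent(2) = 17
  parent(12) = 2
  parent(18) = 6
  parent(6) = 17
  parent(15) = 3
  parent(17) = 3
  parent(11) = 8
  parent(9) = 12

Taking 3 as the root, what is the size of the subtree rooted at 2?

6

2's subtree: {2, 12, 9, 1, 10, 4}, size 6.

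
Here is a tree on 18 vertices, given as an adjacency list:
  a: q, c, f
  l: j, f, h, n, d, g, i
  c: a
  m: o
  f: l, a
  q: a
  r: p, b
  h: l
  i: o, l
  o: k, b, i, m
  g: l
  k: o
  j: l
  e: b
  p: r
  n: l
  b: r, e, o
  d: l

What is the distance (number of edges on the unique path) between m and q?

6

The path is m - o - i - l - f - a - q, which has 6 edges.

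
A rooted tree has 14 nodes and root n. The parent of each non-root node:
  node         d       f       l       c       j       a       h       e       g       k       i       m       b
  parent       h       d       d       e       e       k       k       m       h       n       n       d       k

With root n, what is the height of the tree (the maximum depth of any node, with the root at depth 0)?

6

j sits deepest: n → k → h → d → m → e → j — 6 edges from the root.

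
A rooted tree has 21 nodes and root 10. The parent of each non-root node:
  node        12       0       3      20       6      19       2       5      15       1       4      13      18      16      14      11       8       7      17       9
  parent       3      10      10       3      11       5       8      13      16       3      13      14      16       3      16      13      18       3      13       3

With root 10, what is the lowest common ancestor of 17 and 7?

17's ancestor chain is 17, 13, 14, 16, 3, 10 and 7's is 7, 3, 10; they first meet at 3.

3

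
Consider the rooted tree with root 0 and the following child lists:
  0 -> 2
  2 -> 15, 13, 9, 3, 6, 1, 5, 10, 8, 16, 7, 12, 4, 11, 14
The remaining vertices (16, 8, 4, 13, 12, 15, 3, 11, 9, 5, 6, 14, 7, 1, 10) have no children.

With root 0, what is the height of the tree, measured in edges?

2

16 sits deepest: 0–2–16 — 2 edges from the root.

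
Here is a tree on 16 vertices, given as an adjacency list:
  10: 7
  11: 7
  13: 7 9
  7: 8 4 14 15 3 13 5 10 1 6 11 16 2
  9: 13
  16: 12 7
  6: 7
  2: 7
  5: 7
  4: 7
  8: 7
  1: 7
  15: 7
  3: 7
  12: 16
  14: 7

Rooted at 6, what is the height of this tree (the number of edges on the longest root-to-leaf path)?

A deepest node is 12, reached by 6–7–16–12.
That path has 3 edges, so the height is 3.

3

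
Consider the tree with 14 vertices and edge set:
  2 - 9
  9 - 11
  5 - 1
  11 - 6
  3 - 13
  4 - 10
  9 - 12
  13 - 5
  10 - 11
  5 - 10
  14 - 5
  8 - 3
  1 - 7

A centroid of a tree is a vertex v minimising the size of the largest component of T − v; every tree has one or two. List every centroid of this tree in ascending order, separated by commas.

5, 10

Removing 5 splits the tree into components of sizes 7, 3, 2, 1; the largest is 7 ≤ ⌊14/2⌋ = 7.
10 is adjacent to 5 and is also a centroid (the largest component after removing it is likewise 7).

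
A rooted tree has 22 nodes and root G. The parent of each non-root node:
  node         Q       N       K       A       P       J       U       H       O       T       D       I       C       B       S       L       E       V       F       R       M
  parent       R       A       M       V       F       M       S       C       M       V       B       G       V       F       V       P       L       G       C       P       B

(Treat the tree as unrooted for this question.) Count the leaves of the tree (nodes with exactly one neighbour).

11

Exactly 11 nodes have a single neighbour: D, E, H, I, J, K, N, O, Q, T, U.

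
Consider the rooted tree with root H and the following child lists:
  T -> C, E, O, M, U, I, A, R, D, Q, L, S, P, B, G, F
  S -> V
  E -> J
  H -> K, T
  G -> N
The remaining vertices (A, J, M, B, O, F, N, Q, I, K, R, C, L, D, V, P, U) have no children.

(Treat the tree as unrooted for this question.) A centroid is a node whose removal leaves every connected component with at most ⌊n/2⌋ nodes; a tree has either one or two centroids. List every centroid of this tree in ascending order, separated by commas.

T

Removing T splits the tree into components of sizes 2, 2, 2, 2, 1, 1, 1, 1, 1, 1, 1, 1, 1, 1, 1, 1, 1; the largest is 2 ≤ ⌊22/2⌋ = 11.
No neighbour of T does as well, so T is the unique centroid.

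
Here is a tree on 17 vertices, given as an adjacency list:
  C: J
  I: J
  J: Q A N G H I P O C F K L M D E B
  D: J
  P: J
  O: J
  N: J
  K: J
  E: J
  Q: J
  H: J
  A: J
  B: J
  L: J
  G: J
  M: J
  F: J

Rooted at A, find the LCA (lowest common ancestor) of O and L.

J

Path O→root: O J A; path L→root: L J A.
First common node: J.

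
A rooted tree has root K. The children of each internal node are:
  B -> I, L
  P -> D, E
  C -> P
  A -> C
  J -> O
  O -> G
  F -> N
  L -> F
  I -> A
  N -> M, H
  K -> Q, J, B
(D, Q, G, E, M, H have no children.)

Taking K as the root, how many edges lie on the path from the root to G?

K → J → O → G — 3 edges.

3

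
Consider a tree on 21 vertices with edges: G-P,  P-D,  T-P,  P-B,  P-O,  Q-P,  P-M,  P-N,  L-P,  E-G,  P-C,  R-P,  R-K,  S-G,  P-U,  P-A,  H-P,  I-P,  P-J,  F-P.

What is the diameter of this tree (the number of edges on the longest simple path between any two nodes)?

4

Starting from E, a farthest node is K at distance 4.
One longest path: E–G–P–R–K.
So the diameter is 4.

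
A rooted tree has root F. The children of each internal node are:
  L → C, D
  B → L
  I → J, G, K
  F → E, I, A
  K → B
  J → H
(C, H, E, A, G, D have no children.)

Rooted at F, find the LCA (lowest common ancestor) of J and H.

Path J→root: J I F; path H→root: H J I F.
First common node: J.

J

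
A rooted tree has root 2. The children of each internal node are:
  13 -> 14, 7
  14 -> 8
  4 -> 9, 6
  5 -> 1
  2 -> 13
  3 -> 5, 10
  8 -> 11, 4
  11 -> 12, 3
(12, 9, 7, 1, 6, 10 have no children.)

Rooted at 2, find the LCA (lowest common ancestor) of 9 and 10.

8

Ancestors of 9 (toward the root): 9, 4, 8, 14, 13, 2.
Ancestors of 10: 10, 3, 11, 8, 14, 13, 2.
The deepest node appearing in both lists is 8.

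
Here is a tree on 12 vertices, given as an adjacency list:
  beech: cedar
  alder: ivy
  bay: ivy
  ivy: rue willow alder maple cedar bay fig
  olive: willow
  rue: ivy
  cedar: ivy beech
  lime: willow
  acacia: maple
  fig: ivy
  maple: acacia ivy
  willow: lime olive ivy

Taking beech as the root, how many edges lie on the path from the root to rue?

3

Path from beech to rue: beech → cedar → ivy → rue, which has 3 edges.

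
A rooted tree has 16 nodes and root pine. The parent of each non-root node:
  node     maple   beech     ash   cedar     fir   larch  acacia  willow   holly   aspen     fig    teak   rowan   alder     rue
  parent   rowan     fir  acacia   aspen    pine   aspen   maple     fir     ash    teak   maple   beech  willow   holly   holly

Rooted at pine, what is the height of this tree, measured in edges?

The longest root-to-leaf path is pine – fir – willow – rowan – maple – acacia – ash – holly – alder (8 edges).

8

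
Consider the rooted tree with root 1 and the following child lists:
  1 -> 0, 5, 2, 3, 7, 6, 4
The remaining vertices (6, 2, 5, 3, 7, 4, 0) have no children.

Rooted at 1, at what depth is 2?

Path from 1 to 2: 1 – 2, which has 1 edges.

1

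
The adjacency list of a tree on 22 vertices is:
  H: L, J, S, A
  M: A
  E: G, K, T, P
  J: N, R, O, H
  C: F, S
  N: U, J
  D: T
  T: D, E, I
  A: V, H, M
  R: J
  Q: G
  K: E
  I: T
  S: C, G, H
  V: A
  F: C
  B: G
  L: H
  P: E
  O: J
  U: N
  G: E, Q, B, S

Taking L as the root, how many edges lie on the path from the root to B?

4

L–H–S–G–B — 4 edges.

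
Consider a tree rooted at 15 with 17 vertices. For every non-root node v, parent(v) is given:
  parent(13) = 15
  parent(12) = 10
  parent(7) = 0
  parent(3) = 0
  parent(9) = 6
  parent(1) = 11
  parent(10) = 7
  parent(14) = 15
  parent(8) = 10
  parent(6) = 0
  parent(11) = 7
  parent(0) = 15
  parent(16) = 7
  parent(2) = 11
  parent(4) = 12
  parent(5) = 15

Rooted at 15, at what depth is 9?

3

Climbing from 9 to the root: 9 – 6 – 0 – 15. That's 3 steps.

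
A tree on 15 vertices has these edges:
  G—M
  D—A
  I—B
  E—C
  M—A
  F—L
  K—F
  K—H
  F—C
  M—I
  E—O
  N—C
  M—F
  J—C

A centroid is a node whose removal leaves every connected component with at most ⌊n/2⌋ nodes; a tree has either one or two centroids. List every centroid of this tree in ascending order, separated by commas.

If F is removed the pieces have sizes 6, 5, 2, 1, all ≤ ⌊15/2⌋ = 7.
No neighbour of F does as well, so F is the unique centroid.

F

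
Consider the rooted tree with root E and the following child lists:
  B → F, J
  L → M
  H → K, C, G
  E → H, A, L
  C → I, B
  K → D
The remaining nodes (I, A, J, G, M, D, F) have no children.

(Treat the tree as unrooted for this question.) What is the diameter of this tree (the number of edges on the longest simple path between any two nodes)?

BFS from F reaches M last, at distance 6; BFS from M confirms no node is farther.
Path: F - B - C - H - E - L - M.

6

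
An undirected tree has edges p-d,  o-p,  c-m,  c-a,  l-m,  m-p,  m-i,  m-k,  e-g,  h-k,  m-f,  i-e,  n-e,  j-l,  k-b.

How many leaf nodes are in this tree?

9

Degree-1 nodes: a, b, d, f, g, h, j, n, o — 9 of them.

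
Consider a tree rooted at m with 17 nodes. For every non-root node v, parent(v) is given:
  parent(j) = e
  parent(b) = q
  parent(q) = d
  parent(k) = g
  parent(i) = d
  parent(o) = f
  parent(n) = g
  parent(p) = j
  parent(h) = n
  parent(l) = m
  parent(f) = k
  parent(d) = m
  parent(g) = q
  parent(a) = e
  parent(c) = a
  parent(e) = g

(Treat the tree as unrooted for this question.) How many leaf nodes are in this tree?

7

Degree-1 nodes: b, c, h, i, l, o, p — 7 of them.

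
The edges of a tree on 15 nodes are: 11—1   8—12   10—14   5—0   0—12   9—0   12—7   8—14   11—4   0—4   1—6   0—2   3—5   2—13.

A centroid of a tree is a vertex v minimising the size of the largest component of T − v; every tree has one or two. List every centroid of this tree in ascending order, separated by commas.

0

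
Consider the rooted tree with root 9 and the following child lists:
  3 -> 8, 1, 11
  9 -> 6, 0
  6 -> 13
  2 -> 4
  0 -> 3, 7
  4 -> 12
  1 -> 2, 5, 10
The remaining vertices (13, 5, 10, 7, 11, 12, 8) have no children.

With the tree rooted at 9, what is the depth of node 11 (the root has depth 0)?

3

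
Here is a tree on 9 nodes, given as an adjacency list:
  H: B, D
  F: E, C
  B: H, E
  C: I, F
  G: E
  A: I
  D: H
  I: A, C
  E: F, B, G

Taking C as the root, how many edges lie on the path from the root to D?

Path from C to D: C → F → E → B → H → D, which has 5 edges.

5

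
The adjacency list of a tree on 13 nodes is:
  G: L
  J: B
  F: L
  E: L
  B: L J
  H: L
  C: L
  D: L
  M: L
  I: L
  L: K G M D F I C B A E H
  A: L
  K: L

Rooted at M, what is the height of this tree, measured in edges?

3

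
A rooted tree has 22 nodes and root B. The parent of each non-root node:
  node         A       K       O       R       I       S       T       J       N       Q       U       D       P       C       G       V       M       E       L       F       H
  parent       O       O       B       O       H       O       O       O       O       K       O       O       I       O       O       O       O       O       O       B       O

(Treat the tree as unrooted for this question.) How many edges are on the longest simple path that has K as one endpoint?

4

A farthest node from K is P.
The path K-O-H-I-P has 4 edges.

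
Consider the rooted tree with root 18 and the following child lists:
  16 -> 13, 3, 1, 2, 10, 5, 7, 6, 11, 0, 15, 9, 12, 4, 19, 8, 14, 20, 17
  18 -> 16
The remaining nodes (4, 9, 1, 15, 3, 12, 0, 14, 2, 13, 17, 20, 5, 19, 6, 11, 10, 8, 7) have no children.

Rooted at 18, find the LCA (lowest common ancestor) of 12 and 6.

16

Ancestors of 12 (toward the root): 12, 16, 18.
Ancestors of 6: 6, 16, 18.
The deepest node appearing in both lists is 16.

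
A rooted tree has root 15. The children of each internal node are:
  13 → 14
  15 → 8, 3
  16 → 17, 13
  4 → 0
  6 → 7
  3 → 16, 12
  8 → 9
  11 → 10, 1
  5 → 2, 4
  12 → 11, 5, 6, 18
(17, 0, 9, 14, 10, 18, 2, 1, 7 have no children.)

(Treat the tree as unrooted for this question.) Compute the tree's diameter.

BFS from 0 reaches 9 last, at distance 7; BFS from 9 confirms no node is farther.
Path: 0 - 4 - 5 - 12 - 3 - 15 - 8 - 9.

7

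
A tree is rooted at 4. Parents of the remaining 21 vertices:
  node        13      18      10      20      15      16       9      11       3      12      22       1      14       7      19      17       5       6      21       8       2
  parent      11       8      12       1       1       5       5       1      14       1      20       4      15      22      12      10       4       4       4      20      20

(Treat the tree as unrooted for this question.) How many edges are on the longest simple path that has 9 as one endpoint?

Distances from 9 peak at 6, attained at 18 (7, 17, 3 also at distance 6).
9-5-4-1-20-8-18

6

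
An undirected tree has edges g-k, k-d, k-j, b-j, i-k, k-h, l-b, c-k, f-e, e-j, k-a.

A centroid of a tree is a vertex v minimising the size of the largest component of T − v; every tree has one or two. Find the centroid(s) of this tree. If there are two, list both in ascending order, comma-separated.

Removing k splits the tree into components of sizes 5, 1, 1, 1, 1, 1, 1; the largest is 5 ≤ ⌊12/2⌋ = 6.
Every other node leaves some component of size > 6, so the centroid is unique.

k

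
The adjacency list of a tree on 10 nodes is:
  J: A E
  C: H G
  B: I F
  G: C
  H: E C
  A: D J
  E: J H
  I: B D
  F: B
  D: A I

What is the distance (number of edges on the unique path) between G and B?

8

Walking from G: G – C – H – E – J – A – D – I – B. Length 8.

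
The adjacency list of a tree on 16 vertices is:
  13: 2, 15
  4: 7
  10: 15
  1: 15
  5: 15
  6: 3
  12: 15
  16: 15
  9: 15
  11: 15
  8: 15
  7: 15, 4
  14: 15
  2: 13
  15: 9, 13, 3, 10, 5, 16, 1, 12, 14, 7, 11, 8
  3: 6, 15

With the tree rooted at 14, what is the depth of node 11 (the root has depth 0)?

Climbing from 11 to the root: 11 → 15 → 14. That's 2 steps.

2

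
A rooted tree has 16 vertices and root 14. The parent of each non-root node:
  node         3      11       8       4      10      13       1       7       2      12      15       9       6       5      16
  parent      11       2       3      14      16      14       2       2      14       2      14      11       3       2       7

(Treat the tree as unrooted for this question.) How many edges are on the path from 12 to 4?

3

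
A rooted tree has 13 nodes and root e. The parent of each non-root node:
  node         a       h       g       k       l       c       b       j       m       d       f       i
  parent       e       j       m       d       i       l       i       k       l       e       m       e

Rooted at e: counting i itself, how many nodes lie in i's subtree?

i's subtree: {i, l, b, c, m, f, g}, size 7.

7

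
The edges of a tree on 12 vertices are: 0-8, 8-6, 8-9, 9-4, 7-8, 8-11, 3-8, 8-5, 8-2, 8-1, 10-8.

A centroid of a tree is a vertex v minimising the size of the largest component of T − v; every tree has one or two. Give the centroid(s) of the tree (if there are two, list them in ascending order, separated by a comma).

8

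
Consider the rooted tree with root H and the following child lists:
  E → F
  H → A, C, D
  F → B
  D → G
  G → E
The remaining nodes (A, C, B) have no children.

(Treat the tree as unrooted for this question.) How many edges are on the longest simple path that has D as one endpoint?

4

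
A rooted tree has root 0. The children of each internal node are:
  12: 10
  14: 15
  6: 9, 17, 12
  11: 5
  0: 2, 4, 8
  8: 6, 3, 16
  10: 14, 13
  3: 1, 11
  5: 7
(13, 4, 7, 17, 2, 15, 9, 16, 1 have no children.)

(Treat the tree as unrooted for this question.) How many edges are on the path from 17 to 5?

Walking from 17: 17 - 6 - 8 - 3 - 11 - 5. Length 5.

5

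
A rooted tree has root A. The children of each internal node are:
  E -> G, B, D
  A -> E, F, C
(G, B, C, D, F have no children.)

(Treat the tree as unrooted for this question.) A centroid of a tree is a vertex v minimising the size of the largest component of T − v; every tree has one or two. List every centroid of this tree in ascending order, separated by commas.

E

Removing E splits the tree into components of sizes 3, 1, 1, 1; the largest is 3 ≤ ⌊7/2⌋ = 3.
Every other node leaves some component of size > 3, so the centroid is unique.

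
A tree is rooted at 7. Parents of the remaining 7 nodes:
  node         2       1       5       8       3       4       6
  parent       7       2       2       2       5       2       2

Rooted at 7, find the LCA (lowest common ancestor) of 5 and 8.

Ancestors of 5 (toward the root): 5, 2, 7.
Ancestors of 8: 8, 2, 7.
The deepest node appearing in both lists is 2.

2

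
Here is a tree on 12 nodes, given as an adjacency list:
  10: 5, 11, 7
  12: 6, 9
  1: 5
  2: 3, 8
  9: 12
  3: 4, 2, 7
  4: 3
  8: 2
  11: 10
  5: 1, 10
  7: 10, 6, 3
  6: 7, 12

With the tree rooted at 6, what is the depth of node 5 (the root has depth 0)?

3

Climbing from 5 to the root: 5–10–7–6. That's 3 steps.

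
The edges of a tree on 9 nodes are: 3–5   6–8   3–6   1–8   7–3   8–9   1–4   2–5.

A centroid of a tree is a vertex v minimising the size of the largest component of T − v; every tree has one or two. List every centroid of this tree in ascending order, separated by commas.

Delete 6: the remaining components have sizes 4, 4. Max 4 ≤ 4, so 6 is a centroid.
Every other node leaves some component of size > 4, so the centroid is unique.

6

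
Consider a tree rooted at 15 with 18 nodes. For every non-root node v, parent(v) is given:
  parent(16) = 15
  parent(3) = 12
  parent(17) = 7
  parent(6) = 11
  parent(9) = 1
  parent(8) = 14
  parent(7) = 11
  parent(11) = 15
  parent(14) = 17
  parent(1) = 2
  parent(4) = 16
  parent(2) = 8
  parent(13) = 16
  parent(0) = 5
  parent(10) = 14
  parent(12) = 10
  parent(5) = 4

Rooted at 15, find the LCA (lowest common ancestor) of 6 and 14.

11

Path 6→root: 6 11 15; path 14→root: 14 17 7 11 15.
First common node: 11.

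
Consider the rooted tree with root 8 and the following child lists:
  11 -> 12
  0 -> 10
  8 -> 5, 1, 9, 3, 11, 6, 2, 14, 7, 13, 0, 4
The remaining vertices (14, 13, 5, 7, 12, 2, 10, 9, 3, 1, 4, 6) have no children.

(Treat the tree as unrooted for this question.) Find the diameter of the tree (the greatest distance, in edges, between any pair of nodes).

4

A longest path is 10-0-8-11-12, with 4 edges.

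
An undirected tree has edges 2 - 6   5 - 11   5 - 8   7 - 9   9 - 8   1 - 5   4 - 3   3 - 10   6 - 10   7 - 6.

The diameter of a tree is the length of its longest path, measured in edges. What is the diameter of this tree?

BFS from 4 reaches 11 last, at distance 8; BFS from 11 confirms no node is farther.
Path: 4 – 3 – 10 – 6 – 7 – 9 – 8 – 5 – 11.

8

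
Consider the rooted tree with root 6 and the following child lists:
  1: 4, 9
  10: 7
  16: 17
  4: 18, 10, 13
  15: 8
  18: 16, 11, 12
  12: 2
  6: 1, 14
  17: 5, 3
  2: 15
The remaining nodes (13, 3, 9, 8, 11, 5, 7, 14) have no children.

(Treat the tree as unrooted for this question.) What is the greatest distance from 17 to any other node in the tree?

The node farthest from 17 is 8 (14 also at distance 6), via 17 – 16 – 18 – 12 – 2 – 15 – 8 — 6 edges.

6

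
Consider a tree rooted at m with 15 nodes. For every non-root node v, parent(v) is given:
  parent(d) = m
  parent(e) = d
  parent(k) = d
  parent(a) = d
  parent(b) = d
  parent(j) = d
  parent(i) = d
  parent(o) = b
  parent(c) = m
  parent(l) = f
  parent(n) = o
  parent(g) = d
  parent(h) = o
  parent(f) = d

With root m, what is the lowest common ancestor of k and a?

d

k's ancestor chain is k, d, m and a's is a, d, m; they first meet at d.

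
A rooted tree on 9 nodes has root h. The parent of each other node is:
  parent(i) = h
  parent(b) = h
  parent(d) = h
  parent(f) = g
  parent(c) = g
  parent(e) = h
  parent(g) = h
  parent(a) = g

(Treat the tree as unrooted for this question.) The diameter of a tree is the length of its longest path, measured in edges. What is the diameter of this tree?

A longest path is b - h - g - a, with 3 edges.

3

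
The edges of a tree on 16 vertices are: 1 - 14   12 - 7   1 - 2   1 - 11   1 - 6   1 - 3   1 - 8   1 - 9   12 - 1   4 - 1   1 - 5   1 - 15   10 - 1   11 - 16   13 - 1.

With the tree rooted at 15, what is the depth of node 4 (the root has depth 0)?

2

15 – 1 – 4 — 2 edges.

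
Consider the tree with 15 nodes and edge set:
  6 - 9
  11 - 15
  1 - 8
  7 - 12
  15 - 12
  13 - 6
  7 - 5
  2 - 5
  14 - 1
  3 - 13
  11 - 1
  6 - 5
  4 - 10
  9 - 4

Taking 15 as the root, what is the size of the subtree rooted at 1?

3

1's subtree: {1, 14, 8}, size 3.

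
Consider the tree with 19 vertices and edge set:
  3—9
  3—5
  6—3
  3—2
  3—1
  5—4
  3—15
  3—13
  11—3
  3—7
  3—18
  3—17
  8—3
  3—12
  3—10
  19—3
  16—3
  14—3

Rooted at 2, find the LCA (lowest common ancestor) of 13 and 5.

3

Path 13→root: 13 3 2; path 5→root: 5 3 2.
First common node: 3.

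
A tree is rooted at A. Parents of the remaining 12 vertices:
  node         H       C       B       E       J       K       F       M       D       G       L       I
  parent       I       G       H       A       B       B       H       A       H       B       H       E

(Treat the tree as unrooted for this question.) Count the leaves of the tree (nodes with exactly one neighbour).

7

Degree-1 nodes: C, D, F, J, K, L, M — 7 of them.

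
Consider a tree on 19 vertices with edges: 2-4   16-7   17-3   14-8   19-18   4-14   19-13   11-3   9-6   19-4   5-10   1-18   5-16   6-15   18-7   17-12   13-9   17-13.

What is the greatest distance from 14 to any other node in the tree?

Distances from 14 peak at 7, attained at 10.
14 – 4 – 19 – 18 – 7 – 16 – 5 – 10

7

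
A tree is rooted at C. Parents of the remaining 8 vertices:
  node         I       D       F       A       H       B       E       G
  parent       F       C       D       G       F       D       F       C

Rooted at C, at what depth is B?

2

Climbing from B to the root: B → D → C. That's 2 steps.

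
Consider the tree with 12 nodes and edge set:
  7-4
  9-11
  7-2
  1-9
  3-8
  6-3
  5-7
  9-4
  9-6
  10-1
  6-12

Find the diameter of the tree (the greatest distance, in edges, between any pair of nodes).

6

A longest path is 5-7-4-9-6-3-8, with 6 edges.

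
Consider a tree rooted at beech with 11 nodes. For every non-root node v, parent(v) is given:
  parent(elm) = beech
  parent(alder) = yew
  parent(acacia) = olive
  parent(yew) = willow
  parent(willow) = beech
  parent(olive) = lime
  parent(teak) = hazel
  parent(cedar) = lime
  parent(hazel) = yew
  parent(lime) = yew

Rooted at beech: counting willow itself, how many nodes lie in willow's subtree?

9

Descendants of willow (including itself): willow, yew, lime, hazel, alder, olive, cedar, teak, acacia. That's 9.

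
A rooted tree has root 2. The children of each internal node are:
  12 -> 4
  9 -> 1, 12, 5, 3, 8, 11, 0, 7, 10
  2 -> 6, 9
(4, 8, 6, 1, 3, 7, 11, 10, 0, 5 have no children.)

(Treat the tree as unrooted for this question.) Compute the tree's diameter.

Starting from 6, a farthest node is 4 at distance 4.
One longest path: 6-2-9-12-4.
So the diameter is 4.

4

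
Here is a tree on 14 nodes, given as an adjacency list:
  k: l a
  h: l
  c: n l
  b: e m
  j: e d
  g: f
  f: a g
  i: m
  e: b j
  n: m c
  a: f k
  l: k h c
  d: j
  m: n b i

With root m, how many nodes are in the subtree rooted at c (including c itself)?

7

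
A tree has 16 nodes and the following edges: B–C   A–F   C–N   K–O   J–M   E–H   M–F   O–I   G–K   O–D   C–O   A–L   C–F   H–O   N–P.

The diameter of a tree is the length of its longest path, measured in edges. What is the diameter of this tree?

Starting from L, a farthest node is E at distance 6.
One longest path: L-A-F-C-O-H-E.
So the diameter is 6.

6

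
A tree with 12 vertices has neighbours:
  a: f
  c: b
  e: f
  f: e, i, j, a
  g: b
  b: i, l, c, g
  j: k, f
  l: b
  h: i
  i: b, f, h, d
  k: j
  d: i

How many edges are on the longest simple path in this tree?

5

Starting from k, a farthest node is l at distance 5.
One longest path: k – j – f – i – b – l.
So the diameter is 5.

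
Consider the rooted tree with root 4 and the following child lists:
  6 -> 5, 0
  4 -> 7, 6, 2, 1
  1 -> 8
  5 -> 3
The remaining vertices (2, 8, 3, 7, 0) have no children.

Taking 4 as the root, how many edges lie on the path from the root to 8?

Path from 4 to 8: 4–1–8, which has 2 edges.

2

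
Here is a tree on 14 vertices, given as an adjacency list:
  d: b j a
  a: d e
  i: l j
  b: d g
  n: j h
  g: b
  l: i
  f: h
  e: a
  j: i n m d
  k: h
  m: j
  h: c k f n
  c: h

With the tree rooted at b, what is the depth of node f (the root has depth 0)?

5

Path from b to f: b–d–j–n–h–f, which has 5 edges.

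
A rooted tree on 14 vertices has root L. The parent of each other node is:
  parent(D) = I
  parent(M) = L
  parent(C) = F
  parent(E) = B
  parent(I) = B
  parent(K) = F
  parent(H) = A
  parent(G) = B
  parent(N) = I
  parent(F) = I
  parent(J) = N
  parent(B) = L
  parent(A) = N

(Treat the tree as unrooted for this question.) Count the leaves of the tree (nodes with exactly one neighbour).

8

Degree-1 nodes: C, D, E, G, H, J, K, M — 8 of them.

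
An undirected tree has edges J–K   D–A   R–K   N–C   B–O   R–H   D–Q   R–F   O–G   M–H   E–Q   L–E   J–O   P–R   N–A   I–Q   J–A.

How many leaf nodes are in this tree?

The leaves are B, C, F, G, I, L, M, P.
That is 8 leaves.

8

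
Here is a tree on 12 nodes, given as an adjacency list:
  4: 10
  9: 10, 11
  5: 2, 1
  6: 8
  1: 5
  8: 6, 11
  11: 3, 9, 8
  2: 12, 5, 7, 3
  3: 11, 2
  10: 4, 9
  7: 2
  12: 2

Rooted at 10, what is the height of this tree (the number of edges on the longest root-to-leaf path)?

The longest root-to-leaf path is 10-9-11-3-2-5-1 (6 edges).

6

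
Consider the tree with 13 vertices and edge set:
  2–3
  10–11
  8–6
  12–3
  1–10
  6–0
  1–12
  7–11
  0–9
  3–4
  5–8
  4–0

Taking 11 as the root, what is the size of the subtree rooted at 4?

The subtree rooted at 4 contains: 4, 0, 6, 9, 8, 5 — 6 nodes.

6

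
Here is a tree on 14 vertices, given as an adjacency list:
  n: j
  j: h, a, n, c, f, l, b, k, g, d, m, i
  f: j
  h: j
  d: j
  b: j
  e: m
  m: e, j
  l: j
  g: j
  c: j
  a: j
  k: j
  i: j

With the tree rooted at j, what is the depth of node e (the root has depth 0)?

Climbing from e to the root: e–m–j. That's 2 steps.

2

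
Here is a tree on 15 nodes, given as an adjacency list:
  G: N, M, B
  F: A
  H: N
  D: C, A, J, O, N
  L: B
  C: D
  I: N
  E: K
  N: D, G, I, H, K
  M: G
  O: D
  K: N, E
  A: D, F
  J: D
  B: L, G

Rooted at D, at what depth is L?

D – N – G – B – L — 4 edges.

4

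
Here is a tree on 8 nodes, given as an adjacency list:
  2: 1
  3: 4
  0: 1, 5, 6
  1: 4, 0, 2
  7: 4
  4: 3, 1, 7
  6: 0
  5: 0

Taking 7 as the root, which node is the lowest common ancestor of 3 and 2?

3's ancestor chain is 3, 4, 7 and 2's is 2, 1, 4, 7; they first meet at 4.

4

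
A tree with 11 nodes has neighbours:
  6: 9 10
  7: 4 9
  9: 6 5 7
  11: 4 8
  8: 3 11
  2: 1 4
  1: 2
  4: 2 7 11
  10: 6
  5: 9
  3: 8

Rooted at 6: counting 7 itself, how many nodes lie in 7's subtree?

The subtree rooted at 7 contains: 7, 4, 2, 11, 1, 8, 3 — 7 nodes.

7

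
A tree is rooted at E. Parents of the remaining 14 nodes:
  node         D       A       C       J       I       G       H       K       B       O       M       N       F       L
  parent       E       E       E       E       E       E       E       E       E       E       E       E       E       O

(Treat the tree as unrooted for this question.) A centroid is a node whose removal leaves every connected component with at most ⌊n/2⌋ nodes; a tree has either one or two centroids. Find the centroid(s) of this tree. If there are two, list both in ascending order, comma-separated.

Delete E: the remaining components have sizes 2, 1, 1, 1, 1, 1, 1, 1, 1, 1, 1, 1, 1. Max 2 ≤ 7, so E is a centroid.
No neighbour of E does as well, so E is the unique centroid.

E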